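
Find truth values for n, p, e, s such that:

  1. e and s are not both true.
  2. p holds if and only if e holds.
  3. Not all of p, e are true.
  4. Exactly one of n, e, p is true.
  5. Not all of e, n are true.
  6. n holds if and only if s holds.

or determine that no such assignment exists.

n = True, p = False, e = False, s = True

  (1) e=F, s=T — not both ✓
  (2) p=F, e=F — same ✓
  (3) {p, e}: 0/2 true — not all ✓
  (4) {n, e, p}: 1 true — exactly one ✓
  (5) {e, n}: 1/2 true — not all ✓
  (6) n=T, s=T — same ✓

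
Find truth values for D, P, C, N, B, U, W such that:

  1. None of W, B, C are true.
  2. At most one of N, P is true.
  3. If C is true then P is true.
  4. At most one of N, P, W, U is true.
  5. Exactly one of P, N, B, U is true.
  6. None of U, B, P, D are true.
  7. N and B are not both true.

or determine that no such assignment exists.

D=F, P=F, C=F, N=T, B=F, U=F, W=F

  (1) {W, B, C}: 0 true — none ✓
  (2) {N, P}: 1 true — at most one ✓
  (3) C=F ⇒ P: vacuous ✓
  (4) {N, P, W, U}: 1 true — at most one ✓
  (5) {P, N, B, U}: 1 true — exactly one ✓
  (6) {U, B, P, D}: 0 true — none ✓
  (7) N=T, B=F — not both ✓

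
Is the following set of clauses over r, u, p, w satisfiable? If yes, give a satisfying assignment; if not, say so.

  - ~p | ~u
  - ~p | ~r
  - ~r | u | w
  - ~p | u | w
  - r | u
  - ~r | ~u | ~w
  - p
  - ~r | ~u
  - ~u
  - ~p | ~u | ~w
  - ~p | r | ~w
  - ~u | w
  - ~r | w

Unsatisfiable — no assignment works.

Case r = True:
  (~p | ~r) forces p = False.
  Clause (p) is falsified — contradiction.
Case r = False:
  (r | u) forces u = True.
  Clause (~u) is falsified — contradiction.
Both cases fail, so the formula is unsatisfiable.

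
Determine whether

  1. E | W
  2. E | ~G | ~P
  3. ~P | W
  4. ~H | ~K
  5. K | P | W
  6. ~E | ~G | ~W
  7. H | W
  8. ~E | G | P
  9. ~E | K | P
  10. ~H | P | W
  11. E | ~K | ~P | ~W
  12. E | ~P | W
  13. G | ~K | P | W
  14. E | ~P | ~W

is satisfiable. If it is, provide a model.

Set H = True.
  then (~H | ~K) forces K = False.
Set P = False.
  then (K | P | W) forces W = True.
  then (~E | K | P) forces E = False.
Set G = False.
All clauses satisfied.

H = True, P = False, G = False, K = False, W = True, E = False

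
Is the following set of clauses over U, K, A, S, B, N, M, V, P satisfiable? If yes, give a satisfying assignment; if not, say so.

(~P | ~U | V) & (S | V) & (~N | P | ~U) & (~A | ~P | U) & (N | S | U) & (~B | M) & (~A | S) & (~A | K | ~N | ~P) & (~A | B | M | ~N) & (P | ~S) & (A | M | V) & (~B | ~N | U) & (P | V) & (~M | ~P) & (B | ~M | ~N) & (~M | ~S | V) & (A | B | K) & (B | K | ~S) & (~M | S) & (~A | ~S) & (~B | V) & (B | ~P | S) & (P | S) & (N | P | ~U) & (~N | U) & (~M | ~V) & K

Unit clause (K) forces K = True.
Set U = True.
Try A = True:
  (~A | S) forces S = True.
  clause (~A | ~S) is falsified — backtrack.
So A = False.
Try S = False:
  (S | V) forces V = True.
  (~M | S) forces M = False.
  (~B | M) forces B = False.
  (B | ~P | S) forces P = False.
  clause (P | S) is falsified — backtrack.
So S = True.
  then (P | ~S) forces P = True.
  then (~M | ~P) forces M = False.
  then (~P | ~U | V) forces V = True.
  then (~B | M) forces B = False.
Set N = True.
All clauses satisfied.

U: True, K: True, A: False, S: True, B: False, N: True, M: False, V: True, P: True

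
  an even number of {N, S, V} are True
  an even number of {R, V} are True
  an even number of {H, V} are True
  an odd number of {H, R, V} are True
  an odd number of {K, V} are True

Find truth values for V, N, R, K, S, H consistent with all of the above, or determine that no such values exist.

V = True, N = False, R = True, K = False, S = True, H = True

{N, S, V}: 2 true → even ✓
{R, V}: 2 true → even ✓
{H, V}: 2 true → even ✓
{H, R, V}: 3 true → odd ✓
{K, V}: 1 true → odd ✓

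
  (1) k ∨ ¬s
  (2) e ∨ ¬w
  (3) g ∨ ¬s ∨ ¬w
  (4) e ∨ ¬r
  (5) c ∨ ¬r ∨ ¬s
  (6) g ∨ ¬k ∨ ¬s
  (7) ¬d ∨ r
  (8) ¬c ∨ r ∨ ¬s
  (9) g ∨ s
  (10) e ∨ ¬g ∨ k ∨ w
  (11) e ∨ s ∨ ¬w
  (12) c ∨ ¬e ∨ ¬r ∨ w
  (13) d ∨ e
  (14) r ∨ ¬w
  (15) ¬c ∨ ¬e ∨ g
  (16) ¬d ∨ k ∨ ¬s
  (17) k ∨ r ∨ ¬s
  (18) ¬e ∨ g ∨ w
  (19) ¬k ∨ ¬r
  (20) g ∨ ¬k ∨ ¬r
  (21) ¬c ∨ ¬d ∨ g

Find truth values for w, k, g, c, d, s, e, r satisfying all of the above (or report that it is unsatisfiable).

w: True; k: False; g: True; c: False; d: False; s: False; e: True; r: True

Set w = True.
  then (e ∨ ¬w) forces e = True.
  then (r ∨ ¬w) forces r = True.
  then (¬k ∨ ¬r) forces k = False.
  then (k ∨ ¬s) forces s = False.
  then (g ∨ s) forces g = True.
Set c = False.
Set d = False.
All clauses satisfied.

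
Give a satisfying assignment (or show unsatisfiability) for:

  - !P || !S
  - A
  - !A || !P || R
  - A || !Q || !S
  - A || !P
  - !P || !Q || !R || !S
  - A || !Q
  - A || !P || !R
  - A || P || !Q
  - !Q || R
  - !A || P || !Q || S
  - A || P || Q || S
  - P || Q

R: True, Q: False, A: True, P: True, S: False

Unit clause (A) forces A = True.
Set R = True.
Set Q = False.
  then (P || Q) forces P = True.
  then (!P || !S) forces S = False.
All clauses satisfied.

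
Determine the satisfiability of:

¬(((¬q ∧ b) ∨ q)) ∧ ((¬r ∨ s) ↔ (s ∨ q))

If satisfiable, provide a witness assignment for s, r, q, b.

s = True, r = True, q = False, b = False

  ¬(((¬q ∧ b) ∨ q)) = True
    (¬q ∧ b) ∨ q = False
      ¬q ∧ b = False
        ¬q = True
  (¬r ∨ s) ↔ (s ∨ q) = True
    ¬r ∨ s = True
      ¬r = False
    s ∨ q = True
Both conjuncts True, so the formula holds.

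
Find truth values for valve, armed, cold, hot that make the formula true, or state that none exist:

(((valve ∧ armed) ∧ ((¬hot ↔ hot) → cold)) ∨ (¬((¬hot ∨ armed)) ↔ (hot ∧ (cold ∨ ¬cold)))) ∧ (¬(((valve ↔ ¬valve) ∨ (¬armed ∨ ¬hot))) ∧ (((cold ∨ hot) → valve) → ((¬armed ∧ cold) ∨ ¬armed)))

UNSATISFIABLE

Case hot = True: the formula simplifies to ((valve ∧ armed) ∨ (¬armed ↔ (cold ∨ ¬cold))) ∧ (¬(((valve ↔ ¬valve) ∨ ¬armed)) ∧ (valve → ((¬armed ∧ cold) ∨ ¬armed))).
  armed = True: simplifies to (valve ∨ ¬((cold ∨ ¬cold))) ∧ (¬((valve ↔ ¬valve)) ∧ ¬valve).
    valve = True: the conjunct ¬valve is False.
    valve = False: simplifies to ¬((cold ∨ ¬cold)).
      cold = True: this becomes ¬((True ∨ False)) = False.
      cold = False: this becomes ¬((False ∨ True)) = False.
  armed = False: the conjunct ¬(((valve ↔ ¬valve) ∨ ¬armed)) becomes ¬(((valve ↔ ¬valve) ∨ True)) = False.
Case hot = False: the conjunct ¬(((valve ↔ ¬valve) ∨ (¬armed ∨ ¬hot))) becomes ¬(((valve ↔ ¬valve) ∨ True)) = False.
Both cases fail — unsatisfiable.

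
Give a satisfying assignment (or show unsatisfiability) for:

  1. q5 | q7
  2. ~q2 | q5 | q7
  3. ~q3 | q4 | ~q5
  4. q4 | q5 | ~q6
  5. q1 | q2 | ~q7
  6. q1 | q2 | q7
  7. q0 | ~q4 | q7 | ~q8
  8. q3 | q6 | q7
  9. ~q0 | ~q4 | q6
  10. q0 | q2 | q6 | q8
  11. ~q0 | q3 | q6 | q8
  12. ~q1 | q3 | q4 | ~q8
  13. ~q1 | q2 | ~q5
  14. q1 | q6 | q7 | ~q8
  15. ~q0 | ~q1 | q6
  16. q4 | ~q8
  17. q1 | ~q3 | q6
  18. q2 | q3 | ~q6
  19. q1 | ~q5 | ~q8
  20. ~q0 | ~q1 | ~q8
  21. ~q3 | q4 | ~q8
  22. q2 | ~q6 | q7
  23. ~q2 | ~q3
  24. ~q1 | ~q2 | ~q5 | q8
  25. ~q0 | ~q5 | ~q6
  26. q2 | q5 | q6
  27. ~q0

q0 = False, q1 = False, q2 = True, q3 = False, q4 = True, q5 = False, q6 = True, q7 = True, q8 = False

Unit clause (~q0) forces q0 = False.
Set q1 = False.
Try q2 = False:
  (q1 | q2 | ~q7) forces q7 = False.
  clause (q1 | q2 | q7) is falsified — backtrack.
So q2 = True.
  then (~q2 | ~q3) forces q3 = False.
Set q4 = True.
Set q5 = False.
  then (q5 | q7) forces q7 = True.
Set q6 = True.
Set q8 = False.
All clauses satisfied.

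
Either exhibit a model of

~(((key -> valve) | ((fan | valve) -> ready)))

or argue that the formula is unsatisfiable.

ready = False; key = True; fan = True; valve = False

  ~(((key -> valve) | ((fan | valve) -> ready))) = True
    (key -> valve) | ((fan | valve) -> ready) = False
      key -> valve = False
      (fan | valve) -> ready = False
        fan | valve = True
The formula evaluates to True.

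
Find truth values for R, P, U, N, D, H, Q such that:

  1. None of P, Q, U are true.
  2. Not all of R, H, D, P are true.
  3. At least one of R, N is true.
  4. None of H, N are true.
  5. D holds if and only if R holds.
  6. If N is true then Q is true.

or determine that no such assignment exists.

R=T; P=F; U=F; N=F; D=T; H=F; Q=F

  (1) {P, Q, U}: 0 true — none ✓
  (2) {R, H, D, P}: 2/4 true — not all ✓
  (3) {R, N}: 1 true — at least one ✓
  (4) {H, N}: 0 true — none ✓
  (5) D=T, R=T — same ✓
  (6) N=F ⇒ Q: vacuous ✓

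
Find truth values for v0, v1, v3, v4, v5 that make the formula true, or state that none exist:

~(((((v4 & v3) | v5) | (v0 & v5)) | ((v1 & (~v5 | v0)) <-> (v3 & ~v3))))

v0 = True, v1 = True, v3 = False, v4 = True, v5 = False

  ~(((((v4 & v3) | v5) | (v0 & v5)) | ((v1 & (~v5 | v0)) <-> (v3 & ~v3)))) = True
    (((v4 & v3) | v5) | (v0 & v5)) | ((v1 & (~v5 | v0)) <-> (v3 & ~v3)) = False
      ((v4 & v3) | v5) | (v0 & v5) = False
        (v4 & v3) | v5 = False
          v4 & v3 = False
        v0 & v5 = False
      (v1 & (~v5 | v0)) <-> (v3 & ~v3) = False
        v1 & (~v5 | v0) = True
          ~v5 | v0 = True
            ~v5 = True
        v3 & ~v3 = False
          ~v3 = True
The formula evaluates to True.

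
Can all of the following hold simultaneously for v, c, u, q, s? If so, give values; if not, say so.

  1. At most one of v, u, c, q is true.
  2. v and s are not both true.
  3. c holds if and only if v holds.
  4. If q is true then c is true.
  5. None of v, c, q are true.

v = False; c = False; u = True; q = False; s = False

  (1) {v, u, c, q}: 1 true — at most one ✓
  (2) v=F, s=F — not both ✓
  (3) c=F, v=F — same ✓
  (4) q=F ⇒ c: vacuous ✓
  (5) {v, c, q}: 0 true — none ✓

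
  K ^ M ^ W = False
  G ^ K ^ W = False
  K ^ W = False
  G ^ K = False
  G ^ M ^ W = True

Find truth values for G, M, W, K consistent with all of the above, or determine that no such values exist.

Unsatisfiable — no assignment works.

Adding constraints 1, 4, 5 mod 2: every variable appears an even number of times on the left, so the left side is 0.
But the right sides sum to 1 (mod 2). 0 ≠ 1 — the system is inconsistent.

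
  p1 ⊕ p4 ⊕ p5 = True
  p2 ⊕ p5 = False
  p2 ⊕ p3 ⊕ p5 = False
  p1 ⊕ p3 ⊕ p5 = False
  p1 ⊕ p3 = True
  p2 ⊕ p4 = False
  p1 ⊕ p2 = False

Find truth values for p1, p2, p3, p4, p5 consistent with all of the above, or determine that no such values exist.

p1 = True, p2 = True, p3 = False, p4 = True, p5 = True

p1 ⊕ p4 ⊕ p5 = T ⊕ T ⊕ T = True ✓
p2 ⊕ p5 = T ⊕ T = False ✓
p2 ⊕ p3 ⊕ p5 = T ⊕ F ⊕ T = False ✓
p1 ⊕ p3 ⊕ p5 = T ⊕ F ⊕ T = False ✓
p1 ⊕ p3 = T ⊕ F = True ✓
p2 ⊕ p4 = T ⊕ T = False ✓
p1 ⊕ p2 = T ⊕ T = False ✓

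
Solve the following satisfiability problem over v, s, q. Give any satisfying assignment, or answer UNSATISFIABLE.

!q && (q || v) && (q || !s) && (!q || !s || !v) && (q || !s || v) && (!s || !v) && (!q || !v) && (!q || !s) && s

No satisfying assignment exists.

Case s = True:
  (!q) forces q = False.
  Clause (q || !s) is falsified — contradiction.
Case s = False:
  Clause (s) is falsified — contradiction.
Both cases fail, so the formula is unsatisfiable.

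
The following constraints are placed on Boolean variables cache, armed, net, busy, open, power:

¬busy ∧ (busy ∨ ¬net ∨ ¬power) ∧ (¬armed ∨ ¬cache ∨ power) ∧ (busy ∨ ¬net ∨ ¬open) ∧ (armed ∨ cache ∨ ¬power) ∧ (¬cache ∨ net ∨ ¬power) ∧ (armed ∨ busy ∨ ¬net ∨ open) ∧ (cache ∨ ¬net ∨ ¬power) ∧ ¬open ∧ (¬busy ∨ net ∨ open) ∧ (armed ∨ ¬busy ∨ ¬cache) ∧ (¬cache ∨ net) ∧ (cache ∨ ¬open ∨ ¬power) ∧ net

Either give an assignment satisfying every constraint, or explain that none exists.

cache = False, armed = True, net = True, busy = False, open = False, power = False

Unit clause (¬busy) forces busy = False.
Unit clause (¬open) forces open = False.
Unit clause (net) forces net = True.
In (busy ∨ ¬net ∨ ¬power) only ¬power is left, so power = False.
In (armed ∨ busy ∨ ¬net ∨ open) only armed is left, so armed = True.
In (¬armed ∨ ¬cache ∨ power) only ¬cache is left, so cache = False.
All clauses satisfied.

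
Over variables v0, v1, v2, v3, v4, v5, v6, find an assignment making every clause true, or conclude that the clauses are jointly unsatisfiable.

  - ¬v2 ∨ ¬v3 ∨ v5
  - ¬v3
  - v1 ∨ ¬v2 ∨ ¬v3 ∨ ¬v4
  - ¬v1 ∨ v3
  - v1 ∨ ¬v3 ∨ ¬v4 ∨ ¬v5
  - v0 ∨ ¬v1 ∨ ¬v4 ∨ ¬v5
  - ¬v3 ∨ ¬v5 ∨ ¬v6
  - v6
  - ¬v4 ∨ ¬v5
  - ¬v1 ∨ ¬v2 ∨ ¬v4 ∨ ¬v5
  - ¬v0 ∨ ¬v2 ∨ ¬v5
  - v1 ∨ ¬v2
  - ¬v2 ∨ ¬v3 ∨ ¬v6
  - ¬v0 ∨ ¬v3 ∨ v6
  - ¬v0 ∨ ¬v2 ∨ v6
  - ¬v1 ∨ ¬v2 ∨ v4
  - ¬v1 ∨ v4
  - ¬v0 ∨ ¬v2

v0 = False, v1 = False, v2 = False, v3 = False, v4 = True, v5 = False, v6 = True

Unit clause (¬v3) forces v3 = False.
In (¬v1 ∨ v3) only ¬v1 is left, so v1 = False.
Unit clause (v6) forces v6 = True.
In (v1 ∨ ¬v2) only ¬v2 is left, so v2 = False.
Set v0 = False.
Set v4 = True.
  then (¬v4 ∨ ¬v5) forces v5 = False.
All clauses satisfied.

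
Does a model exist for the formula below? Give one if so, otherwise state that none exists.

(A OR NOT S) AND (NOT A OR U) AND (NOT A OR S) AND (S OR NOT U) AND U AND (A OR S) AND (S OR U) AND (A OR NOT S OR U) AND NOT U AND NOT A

Case U = True:
  Clause (NOT U) is falsified — contradiction.
Case U = False:
  Clause (U) is falsified — contradiction.
Both cases fail, so the formula is unsatisfiable.

UNSATISFIABLE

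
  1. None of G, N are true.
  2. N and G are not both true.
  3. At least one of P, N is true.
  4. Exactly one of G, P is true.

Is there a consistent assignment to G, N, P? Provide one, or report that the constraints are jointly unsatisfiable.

G: False; N: False; P: True

  (1) {G, N}: 0 true — none ✓
  (2) N=F, G=F — not both ✓
  (3) {P, N}: 1 true — at least one ✓
  (4) {G, P}: 1 true — exactly one ✓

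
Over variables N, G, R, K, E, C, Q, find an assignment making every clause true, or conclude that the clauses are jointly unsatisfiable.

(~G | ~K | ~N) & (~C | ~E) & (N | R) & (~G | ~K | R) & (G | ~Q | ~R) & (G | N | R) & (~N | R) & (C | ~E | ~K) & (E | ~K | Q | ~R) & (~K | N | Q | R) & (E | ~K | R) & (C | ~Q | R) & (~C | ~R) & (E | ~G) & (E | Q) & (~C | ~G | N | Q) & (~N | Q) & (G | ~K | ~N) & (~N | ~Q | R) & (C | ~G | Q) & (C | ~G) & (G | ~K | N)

Try N = True:
  (~N | R) forces R = True.
  (~C | ~R) forces C = False.
  (~N | Q) forces Q = True.
  (G | ~Q | ~R) forces G = True.
  clause (C | ~G) is falsified — backtrack.
So N = False.
  then (N | R) forces R = True.
  then (~C | ~R) forces C = False.
  then (C | ~G) forces G = False.
  then (G | ~K | N) forces K = False.
  then (G | ~Q | ~R) forces Q = False.
  then (E | Q) forces E = True.
All clauses satisfied.

N=F, G=F, R=T, K=F, E=T, C=F, Q=F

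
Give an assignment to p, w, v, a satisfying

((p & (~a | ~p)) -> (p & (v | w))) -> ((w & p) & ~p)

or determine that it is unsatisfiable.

p = True; w = False; v = False; a = False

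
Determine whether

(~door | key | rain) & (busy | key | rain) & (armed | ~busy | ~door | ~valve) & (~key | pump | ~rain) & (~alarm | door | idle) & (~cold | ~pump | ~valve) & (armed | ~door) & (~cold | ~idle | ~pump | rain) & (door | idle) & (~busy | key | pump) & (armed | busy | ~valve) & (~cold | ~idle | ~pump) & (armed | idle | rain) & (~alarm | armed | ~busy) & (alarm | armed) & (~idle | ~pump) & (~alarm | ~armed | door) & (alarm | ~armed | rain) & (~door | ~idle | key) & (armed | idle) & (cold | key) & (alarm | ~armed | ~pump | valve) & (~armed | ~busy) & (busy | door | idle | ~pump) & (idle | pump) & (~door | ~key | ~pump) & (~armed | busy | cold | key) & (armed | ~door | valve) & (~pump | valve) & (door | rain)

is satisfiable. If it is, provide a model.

Set door = False.
  then (door | idle) forces idle = True.
  then (~idle | ~pump) forces pump = False.
  then (door | rain) forces rain = True.
  then (~key | pump | ~rain) forces key = False.
  then (~busy | key | pump) forces busy = False.
  then (cold | key) forces cold = True.
Set alarm = False.
  then (alarm | armed) forces armed = True.
Set valve = False.
All clauses satisfied.

door = False, idle = True, busy = False, rain = True, alarm = False, cold = True, armed = True, valve = False, key = False, pump = False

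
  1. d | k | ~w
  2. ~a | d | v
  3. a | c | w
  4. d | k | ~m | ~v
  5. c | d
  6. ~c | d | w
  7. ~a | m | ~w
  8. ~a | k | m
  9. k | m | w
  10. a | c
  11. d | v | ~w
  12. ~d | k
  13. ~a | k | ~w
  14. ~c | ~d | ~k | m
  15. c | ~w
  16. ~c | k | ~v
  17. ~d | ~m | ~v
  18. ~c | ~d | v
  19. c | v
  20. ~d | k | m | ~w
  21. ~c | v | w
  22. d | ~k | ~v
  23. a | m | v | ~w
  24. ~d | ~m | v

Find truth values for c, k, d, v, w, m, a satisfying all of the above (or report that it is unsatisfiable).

Set c = False.
  then (c | d) forces d = True.
  then (a | c) forces a = True.
  then (~d | k) forces k = True.
  then (c | ~w) forces w = False.
  then (c | v) forces v = True.
  then (~d | ~m | ~v) forces m = False.
All clauses satisfied.

c: False; k: True; d: True; v: True; w: False; m: False; a: True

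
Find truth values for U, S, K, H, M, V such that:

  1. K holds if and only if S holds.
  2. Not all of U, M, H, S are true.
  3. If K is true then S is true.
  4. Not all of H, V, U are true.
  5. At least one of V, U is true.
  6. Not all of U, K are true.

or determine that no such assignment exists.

U = True; S = False; K = False; H = False; M = True; V = False

  (1) K=F, S=F — same ✓
  (2) {U, M, H, S}: 2/4 true — not all ✓
  (3) K=F ⇒ S: vacuous ✓
  (4) {H, V, U}: 1/3 true — not all ✓
  (5) {V, U}: 1 true — at least one ✓
  (6) {U, K}: 1/2 true — not all ✓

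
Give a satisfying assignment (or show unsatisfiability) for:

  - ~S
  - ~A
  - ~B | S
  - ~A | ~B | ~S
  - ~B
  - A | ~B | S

Unit clause (~S) forces S = False.
Unit clause (~A) forces A = False.
In (~B | S) only ~B is left, so B = False.
Check each clause:
  (~S): ~S holds.
  (~A): ~A holds.
  (~B | S): ~B holds.
  (~A | ~B | ~S): ~A holds.
  (~B): ~B holds.
  (A | ~B | S): ~B holds.
All clauses satisfied.

B = False, S = False, A = False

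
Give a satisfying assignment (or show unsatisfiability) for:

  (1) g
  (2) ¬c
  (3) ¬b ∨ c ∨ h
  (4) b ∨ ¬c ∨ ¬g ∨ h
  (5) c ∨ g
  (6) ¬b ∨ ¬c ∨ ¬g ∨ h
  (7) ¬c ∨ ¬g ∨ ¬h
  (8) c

Unsatisfiable

Case c = True:
  Clause (¬c) is falsified — contradiction.
Case c = False:
  Clause (c) is falsified — contradiction.
Both cases fail, so the formula is unsatisfiable.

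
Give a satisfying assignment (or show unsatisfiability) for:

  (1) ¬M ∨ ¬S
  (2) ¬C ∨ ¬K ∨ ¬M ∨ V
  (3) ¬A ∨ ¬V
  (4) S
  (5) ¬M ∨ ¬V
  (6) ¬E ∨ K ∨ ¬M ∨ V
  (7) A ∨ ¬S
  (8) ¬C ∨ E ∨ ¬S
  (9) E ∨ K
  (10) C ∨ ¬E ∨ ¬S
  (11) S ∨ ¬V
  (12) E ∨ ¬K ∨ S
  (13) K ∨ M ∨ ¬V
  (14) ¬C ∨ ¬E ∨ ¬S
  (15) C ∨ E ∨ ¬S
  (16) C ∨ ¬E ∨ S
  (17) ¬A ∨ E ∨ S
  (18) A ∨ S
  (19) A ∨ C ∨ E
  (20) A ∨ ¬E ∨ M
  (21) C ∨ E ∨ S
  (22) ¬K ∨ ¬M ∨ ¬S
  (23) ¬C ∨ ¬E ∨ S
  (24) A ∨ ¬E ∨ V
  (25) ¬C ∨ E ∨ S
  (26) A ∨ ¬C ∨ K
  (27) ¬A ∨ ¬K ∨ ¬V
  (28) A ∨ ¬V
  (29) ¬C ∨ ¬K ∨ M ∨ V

Case S = True:
  (¬M ∨ ¬S) forces M = False.
  (A ∨ ¬S) forces A = True.
  (¬A ∨ ¬V) forces V = False.
  If C = True:
    (¬C ∨ E ∨ ¬S) forces E = True.
    clause (¬C ∨ ¬E ∨ ¬S) is falsified.
  If C = False:
    (C ∨ ¬E ∨ ¬S) forces E = False.
    clause (C ∨ E ∨ ¬S) is falsified.
  Every sub-case reaches a contradiction.
Case S = False:
  Clause (S) is falsified — contradiction.
Both cases fail, so the formula is unsatisfiable.

No satisfying assignment exists.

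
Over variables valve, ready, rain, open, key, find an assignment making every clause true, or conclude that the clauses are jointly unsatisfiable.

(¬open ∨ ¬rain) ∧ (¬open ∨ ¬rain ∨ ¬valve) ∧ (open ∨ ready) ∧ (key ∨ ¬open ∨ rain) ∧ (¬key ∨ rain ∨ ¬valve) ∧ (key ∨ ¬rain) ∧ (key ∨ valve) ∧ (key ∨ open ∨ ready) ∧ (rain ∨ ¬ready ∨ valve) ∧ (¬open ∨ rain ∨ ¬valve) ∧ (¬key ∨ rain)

Set valve = False.
  then (key ∨ valve) forces key = True.
  then (¬key ∨ rain) forces rain = True.
  then (¬open ∨ ¬rain) forces open = False.
  then (open ∨ ready) forces ready = True.
All clauses satisfied.

valve = False; ready = True; rain = True; open = False; key = True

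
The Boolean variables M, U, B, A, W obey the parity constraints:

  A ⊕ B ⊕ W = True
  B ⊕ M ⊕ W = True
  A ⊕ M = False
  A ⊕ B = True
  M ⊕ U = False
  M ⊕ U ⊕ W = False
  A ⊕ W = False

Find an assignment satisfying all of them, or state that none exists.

M=F, U=F, B=T, A=F, W=F

A ⊕ B ⊕ W = F ⊕ T ⊕ F = True ✓
B ⊕ M ⊕ W = T ⊕ F ⊕ F = True ✓
A ⊕ M = F ⊕ F = False ✓
A ⊕ B = F ⊕ T = True ✓
M ⊕ U = F ⊕ F = False ✓
M ⊕ U ⊕ W = F ⊕ F ⊕ F = False ✓
A ⊕ W = F ⊕ F = False ✓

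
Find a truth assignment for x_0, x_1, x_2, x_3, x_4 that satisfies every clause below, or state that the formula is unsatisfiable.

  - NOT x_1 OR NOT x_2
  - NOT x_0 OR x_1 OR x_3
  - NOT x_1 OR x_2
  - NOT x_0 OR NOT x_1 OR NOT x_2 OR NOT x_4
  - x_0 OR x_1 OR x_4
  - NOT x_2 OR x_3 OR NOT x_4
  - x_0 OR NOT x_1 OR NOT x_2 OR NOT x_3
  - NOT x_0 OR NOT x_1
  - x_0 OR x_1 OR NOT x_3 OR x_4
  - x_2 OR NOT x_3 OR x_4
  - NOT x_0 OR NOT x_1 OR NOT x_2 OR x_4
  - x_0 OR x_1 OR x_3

x_0 = False, x_1 = False, x_2 = False, x_3 = True, x_4 = True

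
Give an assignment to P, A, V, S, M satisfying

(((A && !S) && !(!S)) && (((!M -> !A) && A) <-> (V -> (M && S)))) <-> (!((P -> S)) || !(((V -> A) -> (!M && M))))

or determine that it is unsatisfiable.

P = False, A = False, V = True, S = False, M = False

  (((A && !S) && !(!S)) && (((!M -> !A) && A) <-> (V -> (M && S)))) <-> (!((P -> S)) || !(((V -> A) -> (!M && M)))) = True
    ((A && !S) && !(!S)) && (((!M -> !A) && A) <-> (V -> (M && S))) = False
      (A && !S) && !(!S) = False
        A && !S = False
          !S = True
        !(!S) = False
          !S = True
      ((!M -> !A) && A) <-> (V -> (M && S)) = True
        (!M -> !A) && A = False
          !M -> !A = True
            !M = True
            !A = True
        V -> (M && S) = False
          M && S = False
    !((P -> S)) || !(((V -> A) -> (!M && M))) = False
      !((P -> S)) = False
        P -> S = True
      !(((V -> A) -> (!M && M))) = False
        (V -> A) -> (!M && M) = True
          V -> A = False
          !M && M = False
            !M = True
The formula evaluates to True.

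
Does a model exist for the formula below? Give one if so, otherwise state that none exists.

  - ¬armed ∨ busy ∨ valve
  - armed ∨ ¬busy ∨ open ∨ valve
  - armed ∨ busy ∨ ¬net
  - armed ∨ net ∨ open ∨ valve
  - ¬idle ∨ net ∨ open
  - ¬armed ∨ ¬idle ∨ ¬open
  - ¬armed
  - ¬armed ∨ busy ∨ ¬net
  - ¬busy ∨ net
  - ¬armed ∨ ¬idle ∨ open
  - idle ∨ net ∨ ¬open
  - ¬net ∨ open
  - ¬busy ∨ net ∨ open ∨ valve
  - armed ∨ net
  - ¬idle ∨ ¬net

Unit clause (¬armed) forces armed = False.
In (armed ∨ net) only net is left, so net = True.
In (¬idle ∨ ¬net) only ¬idle is left, so idle = False.
In (armed ∨ busy ∨ ¬net) only busy is left, so busy = True.
In (¬net ∨ open) only open is left, so open = True.
Set valve = False.
All clauses satisfied.

busy=T; net=T; open=T; armed=F; idle=F; valve=F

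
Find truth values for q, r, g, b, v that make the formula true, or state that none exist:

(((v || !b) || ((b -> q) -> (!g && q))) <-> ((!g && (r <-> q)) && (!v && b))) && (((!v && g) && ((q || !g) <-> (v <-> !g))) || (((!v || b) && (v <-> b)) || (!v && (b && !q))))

q: False, r: False, g: False, b: True, v: False

  ((v || !b) || ((b -> q) -> (!g && q))) <-> ((!g && (r <-> q)) && (!v && b)) = True
    (v || !b) || ((b -> q) -> (!g && q)) = True
      v || !b = False
        !b = False
      (b -> q) -> (!g && q) = True
        b -> q = False
        !g && q = False
          !g = True
    (!g && (r <-> q)) && (!v && b) = True
      !g && (r <-> q) = True
        !g = True
        r <-> q = True
      !v && b = True
        !v = True
  ((!v && g) && ((q || !g) <-> (v <-> !g))) || (((!v || b) && (v <-> b)) || (!v && (b && !q))) = True
    (!v && g) && ((q || !g) <-> (v <-> !g)) = False
      !v && g = False
        !v = True
      (q || !g) <-> (v <-> !g) = False
        q || !g = True
          !g = True
        v <-> !g = False
          !g = True
    ((!v || b) && (v <-> b)) || (!v && (b && !q)) = True
      (!v || b) && (v <-> b) = False
        !v || b = True
          !v = True
        v <-> b = False
      !v && (b && !q) = True
        !v = True
        b && !q = True
          !q = True
Both conjuncts True, so the formula holds.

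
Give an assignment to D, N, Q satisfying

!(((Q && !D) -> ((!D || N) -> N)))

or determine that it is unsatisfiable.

D=F, N=F, Q=T

  !(((Q && !D) -> ((!D || N) -> N))) = True
    (Q && !D) -> ((!D || N) -> N) = False
      Q && !D = True
        !D = True
      (!D || N) -> N = False
        !D || N = True
          !D = True
The formula evaluates to True.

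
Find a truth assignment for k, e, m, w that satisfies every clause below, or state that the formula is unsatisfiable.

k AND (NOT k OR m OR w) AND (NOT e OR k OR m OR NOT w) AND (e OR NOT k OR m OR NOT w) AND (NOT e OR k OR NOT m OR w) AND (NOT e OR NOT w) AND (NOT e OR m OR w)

k=T, e=F, m=T, w=F

Unit clause (k) forces k = True.
Set e = False.
Try m = False:
  (NOT k OR m OR w) forces w = True.
  clause (e OR NOT k OR m OR NOT w) is falsified — backtrack.
So m = True.
Set w = False.
Check each clause:
  (k): k holds.
  (NOT k OR m OR w): m holds.
  (NOT e OR k OR m OR NOT w): NOT e holds.
  (e OR NOT k OR m OR NOT w): m holds.
  (NOT e OR k OR NOT m OR w): NOT e holds.
  (NOT e OR NOT w): NOT e holds.
  (NOT e OR m OR w): NOT e holds.
All clauses satisfied.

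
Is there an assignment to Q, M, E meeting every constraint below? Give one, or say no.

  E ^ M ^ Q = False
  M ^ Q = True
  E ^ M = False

Q = False, M = True, E = True

E ^ M ^ Q = T ^ T ^ F = False ✓
M ^ Q = T ^ F = True ✓
E ^ M = T ^ T = False ✓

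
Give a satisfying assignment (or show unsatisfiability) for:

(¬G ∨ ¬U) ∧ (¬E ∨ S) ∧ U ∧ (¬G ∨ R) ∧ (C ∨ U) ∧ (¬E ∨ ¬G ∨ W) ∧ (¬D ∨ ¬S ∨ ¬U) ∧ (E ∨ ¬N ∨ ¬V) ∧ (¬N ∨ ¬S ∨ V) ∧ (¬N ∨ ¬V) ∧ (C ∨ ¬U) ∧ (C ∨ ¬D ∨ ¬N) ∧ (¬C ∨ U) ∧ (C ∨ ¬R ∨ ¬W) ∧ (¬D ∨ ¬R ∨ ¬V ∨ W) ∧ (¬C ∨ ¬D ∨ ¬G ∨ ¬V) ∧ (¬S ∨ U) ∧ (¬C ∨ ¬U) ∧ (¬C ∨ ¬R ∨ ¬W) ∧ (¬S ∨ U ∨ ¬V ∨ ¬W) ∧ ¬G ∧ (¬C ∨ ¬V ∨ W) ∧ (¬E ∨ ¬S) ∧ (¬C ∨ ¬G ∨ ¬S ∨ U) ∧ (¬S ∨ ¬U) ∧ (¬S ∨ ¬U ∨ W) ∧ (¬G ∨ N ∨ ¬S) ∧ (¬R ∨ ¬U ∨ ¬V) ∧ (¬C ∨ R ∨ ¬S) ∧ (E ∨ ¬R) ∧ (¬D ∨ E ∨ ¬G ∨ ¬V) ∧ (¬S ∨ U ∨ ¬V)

Case U = True:
  (¬G ∨ ¬U) forces G = False.
  (C ∨ ¬U) forces C = True.
  Clause (¬C ∨ ¬U) is falsified — contradiction.
Case U = False:
  Clause (U) is falsified — contradiction.
Both cases fail, so the formula is unsatisfiable.

UNSATISFIABLE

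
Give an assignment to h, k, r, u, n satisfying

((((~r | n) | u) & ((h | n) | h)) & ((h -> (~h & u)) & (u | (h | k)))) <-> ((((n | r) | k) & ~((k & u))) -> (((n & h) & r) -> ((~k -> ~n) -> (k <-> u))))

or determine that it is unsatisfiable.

h=F; k=T; r=T; u=F; n=T

  ((((~r | n) | u) & ((h | n) | h)) & ((h -> (~h & u)) & (u | (h | k)))) <-> ((((n | r) | k) & ~((k & u))) -> (((n & h) & r) -> ((~k -> ~n) -> (k <-> u)))) = True
    (((~r | n) | u) & ((h | n) | h)) & ((h -> (~h & u)) & (u | (h | k))) = True
      ((~r | n) | u) & ((h | n) | h) = True
        (~r | n) | u = True
          ~r | n = True
            ~r = False
        (h | n) | h = True
          h | n = True
      (h -> (~h & u)) & (u | (h | k)) = True
        h -> (~h & u) = True
          ~h & u = False
            ~h = True
        u | (h | k) = True
          h | k = True
    (((n | r) | k) & ~((k & u))) -> (((n & h) & r) -> ((~k -> ~n) -> (k <-> u))) = True
      ((n | r) | k) & ~((k & u)) = True
        (n | r) | k = True
          n | r = True
        ~((k & u)) = True
          k & u = False
      ((n & h) & r) -> ((~k -> ~n) -> (k <-> u)) = True
        (n & h) & r = False
          n & h = False
        (~k -> ~n) -> (k <-> u) = False
          ~k -> ~n = True
            ~k = False
            ~n = False
          k <-> u = False
The formula evaluates to True.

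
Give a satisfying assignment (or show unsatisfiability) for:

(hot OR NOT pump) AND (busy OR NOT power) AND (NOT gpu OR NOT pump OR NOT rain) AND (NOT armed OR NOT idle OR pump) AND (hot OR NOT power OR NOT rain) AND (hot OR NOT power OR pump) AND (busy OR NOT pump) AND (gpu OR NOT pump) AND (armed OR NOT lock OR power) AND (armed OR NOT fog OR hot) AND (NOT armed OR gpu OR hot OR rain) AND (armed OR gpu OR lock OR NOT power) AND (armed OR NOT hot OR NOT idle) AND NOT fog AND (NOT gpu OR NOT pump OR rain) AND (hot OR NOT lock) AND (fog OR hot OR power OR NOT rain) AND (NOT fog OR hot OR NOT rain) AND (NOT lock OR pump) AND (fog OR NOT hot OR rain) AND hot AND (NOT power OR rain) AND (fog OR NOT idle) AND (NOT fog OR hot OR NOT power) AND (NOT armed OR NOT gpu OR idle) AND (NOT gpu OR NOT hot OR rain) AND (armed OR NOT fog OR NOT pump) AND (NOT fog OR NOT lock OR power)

hot=T; busy=T; armed=F; fog=F; power=F; rain=T; pump=F; idle=F; gpu=T; lock=F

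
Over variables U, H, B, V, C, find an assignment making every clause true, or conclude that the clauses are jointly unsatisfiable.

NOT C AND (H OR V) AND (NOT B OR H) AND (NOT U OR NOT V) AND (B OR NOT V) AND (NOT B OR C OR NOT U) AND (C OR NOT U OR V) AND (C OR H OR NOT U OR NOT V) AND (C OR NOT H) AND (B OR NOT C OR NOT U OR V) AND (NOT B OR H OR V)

UNSATISFIABLE

Case C = True:
  Clause (NOT C) is falsified — contradiction.
Case C = False:
  (C OR NOT H) forces H = False.
  (H OR V) forces V = True.
  (NOT B OR H) forces B = False.
  Clause (B OR NOT V) is falsified — contradiction.
Both cases fail, so the formula is unsatisfiable.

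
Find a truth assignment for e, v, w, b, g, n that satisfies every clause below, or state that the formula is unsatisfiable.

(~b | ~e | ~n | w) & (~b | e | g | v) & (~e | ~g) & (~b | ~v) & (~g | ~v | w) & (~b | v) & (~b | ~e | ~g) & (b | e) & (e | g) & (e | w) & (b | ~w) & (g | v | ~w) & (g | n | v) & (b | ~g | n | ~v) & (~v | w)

Try e = False:
  (b | e) forces b = True.
  (~b | ~v) forces v = False.
  clause (~b | v) is falsified — backtrack.
So e = True.
  then (~e | ~g) forces g = False.
Set v = False.
  then (~b | v) forces b = False.
  then (b | ~w) forces w = False.
  then (g | n | v) forces n = True.
All clauses satisfied.

e=T, v=F, w=F, b=F, g=F, n=T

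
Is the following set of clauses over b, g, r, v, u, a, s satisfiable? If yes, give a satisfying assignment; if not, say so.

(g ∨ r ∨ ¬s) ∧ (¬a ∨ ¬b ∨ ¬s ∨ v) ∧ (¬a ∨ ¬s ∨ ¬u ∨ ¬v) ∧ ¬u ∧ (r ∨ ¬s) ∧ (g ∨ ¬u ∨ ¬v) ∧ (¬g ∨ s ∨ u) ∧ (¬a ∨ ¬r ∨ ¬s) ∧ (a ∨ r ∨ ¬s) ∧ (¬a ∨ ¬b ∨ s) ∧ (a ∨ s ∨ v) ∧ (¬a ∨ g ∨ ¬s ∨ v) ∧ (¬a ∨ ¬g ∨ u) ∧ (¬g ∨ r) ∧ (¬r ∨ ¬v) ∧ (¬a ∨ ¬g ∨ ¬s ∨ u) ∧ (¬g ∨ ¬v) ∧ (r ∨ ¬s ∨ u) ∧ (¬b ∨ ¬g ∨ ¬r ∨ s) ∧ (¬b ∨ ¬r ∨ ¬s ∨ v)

b = False; g = True; r = True; v = False; u = False; a = False; s = True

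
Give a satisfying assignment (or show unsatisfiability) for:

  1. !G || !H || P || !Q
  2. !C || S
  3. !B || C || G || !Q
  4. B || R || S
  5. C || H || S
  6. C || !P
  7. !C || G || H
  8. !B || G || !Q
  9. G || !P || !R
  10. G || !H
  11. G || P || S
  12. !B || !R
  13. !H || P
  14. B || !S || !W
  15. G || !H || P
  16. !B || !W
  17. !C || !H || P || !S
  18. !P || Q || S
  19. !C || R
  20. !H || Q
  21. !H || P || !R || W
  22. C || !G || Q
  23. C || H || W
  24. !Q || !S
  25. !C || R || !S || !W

B = False, Q = False, G = True, W = False, P = True, R = True, C = True, S = True, H = False

Set B = False.
Set Q = False.
  then (!H || Q) forces H = False.
Try G = False:
  (!C || G || H) forces C = False.
  (C || H || S) forces S = True.
  (C || !P) forces P = False.
  (B || !S || !W) forces W = False.
  clause (C || H || W) is falsified — backtrack.
So G = True.
  then (C || !G || Q) forces C = True.
  then (!C || S) forces S = True.
  then (B || !S || !W) forces W = False.
  then (!C || R) forces R = True.
Set P = True.
All clauses satisfied.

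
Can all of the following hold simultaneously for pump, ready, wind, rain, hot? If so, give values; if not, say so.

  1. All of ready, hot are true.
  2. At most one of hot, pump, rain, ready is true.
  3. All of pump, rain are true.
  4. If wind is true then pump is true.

Unsatisfiable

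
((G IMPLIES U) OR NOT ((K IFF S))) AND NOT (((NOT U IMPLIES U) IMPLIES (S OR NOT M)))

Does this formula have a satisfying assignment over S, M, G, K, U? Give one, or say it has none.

S=F; M=T; G=T; K=T; U=T

  (G IMPLIES U) OR NOT ((K IFF S)) = True
    G IMPLIES U = True
    NOT ((K IFF S)) = True
      K IFF S = False
  NOT (((NOT U IMPLIES U) IMPLIES (S OR NOT M))) = True
    (NOT U IMPLIES U) IMPLIES (S OR NOT M) = False
      NOT U IMPLIES U = True
        NOT U = False
      S OR NOT M = False
        NOT M = False
Both conjuncts True, so the formula holds.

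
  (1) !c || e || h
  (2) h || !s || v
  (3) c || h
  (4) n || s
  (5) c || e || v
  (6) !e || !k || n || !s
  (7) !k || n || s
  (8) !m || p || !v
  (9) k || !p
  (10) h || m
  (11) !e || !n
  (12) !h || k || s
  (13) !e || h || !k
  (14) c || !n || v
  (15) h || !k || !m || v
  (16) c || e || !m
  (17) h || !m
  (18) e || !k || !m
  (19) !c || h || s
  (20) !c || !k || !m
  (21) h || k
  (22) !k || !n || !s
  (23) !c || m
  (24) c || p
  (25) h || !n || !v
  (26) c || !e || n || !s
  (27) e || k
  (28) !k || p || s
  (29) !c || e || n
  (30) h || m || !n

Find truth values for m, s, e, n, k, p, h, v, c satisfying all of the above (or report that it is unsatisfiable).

m: True; s: True; e: True; n: False; k: False; p: False; h: True; v: False; c: True

Set m = True.
  then (h || !m) forces h = True.
Try s = False:
  (n || s) forces n = True.
  (!e || !n) forces e = False.
  (!h || k || s) forces k = True.
  clause (e || !k || !m) is falsified — backtrack.
So s = True.
Try e = False:
  (c || e || !m) forces c = True.
  (e || !k || !m) forces k = False.
  clause (e || k) is falsified — backtrack.
So e = True.
  then (!e || !n) forces n = False.
  then (c || !e || n || !s) forces c = True.
  then (!e || !k || n || !s) forces k = False.
  then (k || !p) forces p = False.
  then (!m || p || !v) forces v = False.
All clauses satisfied.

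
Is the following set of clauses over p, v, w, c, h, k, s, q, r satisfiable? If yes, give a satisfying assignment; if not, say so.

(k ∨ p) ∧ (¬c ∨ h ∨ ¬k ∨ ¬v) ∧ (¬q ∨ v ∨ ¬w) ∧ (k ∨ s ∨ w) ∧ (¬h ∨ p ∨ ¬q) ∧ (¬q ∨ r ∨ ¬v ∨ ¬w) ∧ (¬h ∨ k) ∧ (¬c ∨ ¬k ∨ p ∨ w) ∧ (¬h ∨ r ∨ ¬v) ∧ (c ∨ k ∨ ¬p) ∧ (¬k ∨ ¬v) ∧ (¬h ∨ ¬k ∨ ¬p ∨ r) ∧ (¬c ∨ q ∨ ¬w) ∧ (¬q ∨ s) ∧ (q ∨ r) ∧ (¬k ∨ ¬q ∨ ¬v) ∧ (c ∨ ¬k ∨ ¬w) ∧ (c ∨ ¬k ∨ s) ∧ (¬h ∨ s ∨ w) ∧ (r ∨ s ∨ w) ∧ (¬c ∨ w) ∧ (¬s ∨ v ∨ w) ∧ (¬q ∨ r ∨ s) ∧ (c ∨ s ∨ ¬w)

Set p = True.
Set v = True.
  then (¬k ∨ ¬v) forces k = False.
  then (¬h ∨ k) forces h = False.
  then (c ∨ k ∨ ¬p) forces c = True.
  then (¬c ∨ w) forces w = True.
  then (¬c ∨ q ∨ ¬w) forces q = True.
  then (¬q ∨ s) forces s = True.
  then (¬q ∨ r ∨ ¬v ∨ ¬w) forces r = True.
All clauses satisfied.

p=T, v=T, w=T, c=T, h=F, k=F, s=T, q=T, r=T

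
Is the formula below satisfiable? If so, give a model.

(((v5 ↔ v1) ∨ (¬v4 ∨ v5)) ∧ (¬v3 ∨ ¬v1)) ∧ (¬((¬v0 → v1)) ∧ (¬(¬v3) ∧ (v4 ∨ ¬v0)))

v0 = False; v1 = False; v3 = True; v4 = False; v5 = True

  ((v5 ↔ v1) ∨ (¬v4 ∨ v5)) ∧ (¬v3 ∨ ¬v1) = True
    (v5 ↔ v1) ∨ (¬v4 ∨ v5) = True
      v5 ↔ v1 = False
      ¬v4 ∨ v5 = True
        ¬v4 = True
    ¬v3 ∨ ¬v1 = True
      ¬v3 = False
      ¬v1 = True
  ¬((¬v0 → v1)) ∧ (¬(¬v3) ∧ (v4 ∨ ¬v0)) = True
    ¬((¬v0 → v1)) = True
      ¬v0 → v1 = False
        ¬v0 = True
    ¬(¬v3) ∧ (v4 ∨ ¬v0) = True
      ¬(¬v3) = True
        ¬v3 = False
      v4 ∨ ¬v0 = True
        ¬v0 = True
Both conjuncts True, so the formula holds.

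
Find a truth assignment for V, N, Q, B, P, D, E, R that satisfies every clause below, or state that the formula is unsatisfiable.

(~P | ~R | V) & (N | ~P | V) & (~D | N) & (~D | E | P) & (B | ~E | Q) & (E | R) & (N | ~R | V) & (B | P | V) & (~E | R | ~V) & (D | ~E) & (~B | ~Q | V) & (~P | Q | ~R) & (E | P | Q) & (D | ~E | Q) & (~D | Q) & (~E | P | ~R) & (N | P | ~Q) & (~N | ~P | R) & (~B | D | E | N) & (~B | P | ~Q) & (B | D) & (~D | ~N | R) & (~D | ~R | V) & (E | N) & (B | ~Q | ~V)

Set V = True.
Try N = False:
  (~D | N) forces D = False.
  (D | ~E) forces E = False.
  clause (E | N) is falsified — backtrack.
So N = True.
Try Q = False:
  (~D | Q) forces D = False.
  (D | ~E) forces E = False.
  (E | R) forces R = True.
  (~P | Q | ~R) forces P = False.
  clause (E | P | Q) is falsified — backtrack.
So Q = True.
  then (B | ~Q | ~V) forces B = True.
  then (~B | P | ~Q) forces P = True.
  then (~N | ~P | R) forces R = True.
Set D = False.
  then (D | ~E) forces E = False.
All clauses satisfied.

V = True, N = True, Q = True, B = True, P = True, D = False, E = False, R = True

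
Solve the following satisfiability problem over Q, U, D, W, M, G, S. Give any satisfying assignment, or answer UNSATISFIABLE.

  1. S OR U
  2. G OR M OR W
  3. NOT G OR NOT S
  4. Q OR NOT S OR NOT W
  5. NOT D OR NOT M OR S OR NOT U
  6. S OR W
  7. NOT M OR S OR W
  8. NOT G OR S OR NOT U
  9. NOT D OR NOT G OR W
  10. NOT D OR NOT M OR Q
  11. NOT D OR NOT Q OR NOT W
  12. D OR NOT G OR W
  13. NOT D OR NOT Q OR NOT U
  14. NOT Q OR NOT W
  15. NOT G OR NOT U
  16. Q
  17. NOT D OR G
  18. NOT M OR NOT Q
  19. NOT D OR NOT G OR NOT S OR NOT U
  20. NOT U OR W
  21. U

Case Q = True:
  (NOT Q OR NOT W) forces W = False.
  (S OR W) forces S = True.
  (NOT G OR NOT S) forces G = False.
  (G OR M OR W) forces M = True.
  Clause (NOT M OR NOT Q) is falsified — contradiction.
Case Q = False:
  Clause (Q) is falsified — contradiction.
Both cases fail, so the formula is unsatisfiable.

Unsatisfiable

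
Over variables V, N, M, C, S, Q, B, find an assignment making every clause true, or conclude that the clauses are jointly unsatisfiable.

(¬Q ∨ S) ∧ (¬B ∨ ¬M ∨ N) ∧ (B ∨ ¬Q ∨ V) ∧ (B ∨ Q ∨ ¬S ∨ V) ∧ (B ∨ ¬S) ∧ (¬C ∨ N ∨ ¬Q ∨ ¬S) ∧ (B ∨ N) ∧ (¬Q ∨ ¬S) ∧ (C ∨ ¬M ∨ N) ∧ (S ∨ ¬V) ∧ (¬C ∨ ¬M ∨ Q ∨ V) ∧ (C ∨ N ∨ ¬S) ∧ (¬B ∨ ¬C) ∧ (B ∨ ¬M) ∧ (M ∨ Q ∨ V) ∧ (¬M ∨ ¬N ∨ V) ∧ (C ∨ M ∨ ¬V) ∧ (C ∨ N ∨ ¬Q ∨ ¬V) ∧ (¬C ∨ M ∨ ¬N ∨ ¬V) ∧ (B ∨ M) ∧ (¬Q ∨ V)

Try V = False:
  (¬Q ∨ V) forces Q = False.
  (M ∨ Q ∨ V) forces M = True.
  (¬C ∨ ¬M ∨ Q ∨ V) forces C = False.
  (C ∨ ¬M ∨ N) forces N = True.
  clause (¬M ∨ ¬N ∨ V) is falsified — backtrack.
So V = True.
  then (S ∨ ¬V) forces S = True.
  then (B ∨ ¬S) forces B = True.
  then (¬Q ∨ ¬S) forces Q = False.
  then (¬B ∨ ¬C) forces C = False.
  then (C ∨ M ∨ ¬V) forces M = True.
  then (¬B ∨ ¬M ∨ N) forces N = True.
All clauses satisfied.

V = True, N = True, M = True, C = False, S = True, Q = False, B = True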